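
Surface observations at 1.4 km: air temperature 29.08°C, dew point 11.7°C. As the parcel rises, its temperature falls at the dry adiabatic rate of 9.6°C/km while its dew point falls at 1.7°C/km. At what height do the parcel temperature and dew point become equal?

3.6 km

T and T_d converge at 9.6 − 1.7 = 7.9°C per km
Height above start = (29.08 − 11.7) / 7.9 = 2.2 km
LCL altitude = 1400 m + 2200 m = 3600 m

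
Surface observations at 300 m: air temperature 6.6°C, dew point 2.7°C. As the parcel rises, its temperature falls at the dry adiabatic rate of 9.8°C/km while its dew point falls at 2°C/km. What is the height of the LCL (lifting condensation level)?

T and T_d converge at 9.8 − 2 = 7.8°C per km
Height above start = (6.6 − 2.7) / 7.8 = 0.5 km
LCL altitude = 300 m + 500 m = 800 m

800 m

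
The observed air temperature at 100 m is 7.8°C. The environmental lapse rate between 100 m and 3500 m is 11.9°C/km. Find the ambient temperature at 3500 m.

From 100 m to 3500 m (environmental): cools by 11.9 × 3.4 = 40.46°C, giving -32.66°C.

-32.66°C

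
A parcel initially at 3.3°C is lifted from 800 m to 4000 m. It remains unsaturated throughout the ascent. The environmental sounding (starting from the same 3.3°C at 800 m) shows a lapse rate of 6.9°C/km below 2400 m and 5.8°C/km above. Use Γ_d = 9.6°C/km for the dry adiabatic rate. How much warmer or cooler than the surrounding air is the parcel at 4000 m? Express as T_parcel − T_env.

Parcel:
  From 800 m to 4000 m (dry): cools by 9.6 × 3.2 = 30.72°C, giving -27.42°C.
Environment:
  From 800 m to 2400 m (environment, lower layer): cools by 6.9 × 1.6 = 11.04°C, giving -7.74°C.
  From 2400 m to 4000 m (environment, upper layer): cools by 5.8 × 1.6 = 9.28°C, giving -17.02°C.
T_parcel − T_env = -27.42 − (-17.02) = -10.4°C

-10.4°C (parcel cooler than environment)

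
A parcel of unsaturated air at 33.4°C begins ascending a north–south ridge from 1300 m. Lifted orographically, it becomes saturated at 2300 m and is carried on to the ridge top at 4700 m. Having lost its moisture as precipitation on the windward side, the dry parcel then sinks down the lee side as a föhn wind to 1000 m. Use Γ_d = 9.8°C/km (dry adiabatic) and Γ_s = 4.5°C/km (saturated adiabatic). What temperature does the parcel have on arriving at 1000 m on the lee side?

From 1300 m to 2300 m (dry): cools by 9.8 × 1 = 9.8°C, giving 23.6°C.
From 2300 m to 4700 m (saturated): cools by 4.5 × 2.4 = 10.8°C, giving 12.8°C.
From 4700 m to 1000 m (dry descent): warms by 9.8 × 3.7 = 36.26°C, giving 49.06°C.

49.06°C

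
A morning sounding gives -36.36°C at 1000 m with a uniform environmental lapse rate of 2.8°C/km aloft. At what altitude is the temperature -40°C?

2300 m

Height above start = (-36.36 − (-40)) / 2.8 = 1.3 km
Altitude = 1000 m + 1300 m = 2300 m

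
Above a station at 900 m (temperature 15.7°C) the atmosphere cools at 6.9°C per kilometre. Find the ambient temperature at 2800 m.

2.59°C

900 → 2800 m (environmental, 6.9°C/km): ΔT = -6.9 × 1.9 = -13.11°C → T = 2.59°C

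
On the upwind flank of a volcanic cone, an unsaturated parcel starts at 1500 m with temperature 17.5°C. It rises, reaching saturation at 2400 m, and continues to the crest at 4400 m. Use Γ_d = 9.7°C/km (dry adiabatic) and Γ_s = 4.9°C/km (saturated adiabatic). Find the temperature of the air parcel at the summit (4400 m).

From 1500 m to 2400 m (dry): cools by 9.7 × 0.9 = 8.73°C, giving 8.77°C.
From 2400 m to 4400 m (saturated): cools by 4.9 × 2 = 9.8°C, giving -1.03°C.

-1.03°C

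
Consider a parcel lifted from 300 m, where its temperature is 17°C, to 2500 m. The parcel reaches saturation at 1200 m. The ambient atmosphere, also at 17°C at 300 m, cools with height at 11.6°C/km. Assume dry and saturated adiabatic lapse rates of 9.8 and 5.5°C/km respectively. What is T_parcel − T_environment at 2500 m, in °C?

Parcel:
  300 → 1200 m (dry, 9.8°C/km): ΔT = -9.8 × 0.9 = -8.82°C → T = 8.18°C
  1200 → 2500 m (saturated, 5.5°C/km): ΔT = -5.5 × 1.3 = -7.15°C → T = 1.03°C
Environment:
  300 → 2500 m (environment, 11.6°C/km): ΔT = -11.6 × 2.2 = -25.52°C → T = -8.52°C
T_parcel − T_env = 1.03 − (-8.52) = +9.55°C

+9.55°C (parcel warmer than environment)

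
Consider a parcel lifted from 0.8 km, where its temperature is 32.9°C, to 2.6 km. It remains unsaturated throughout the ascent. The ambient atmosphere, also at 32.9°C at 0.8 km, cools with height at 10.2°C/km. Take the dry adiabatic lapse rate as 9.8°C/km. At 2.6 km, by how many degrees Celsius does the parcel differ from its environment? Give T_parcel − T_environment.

+0.72°C (parcel warmer than environment)

Parcel:
  800 → 2600 m (dry, 9.8°C/km): ΔT = -9.8 × 1.8 = -17.64°C → T = 15.26°C
Environment:
  800 → 2600 m (environment, 10.2°C/km): ΔT = -10.2 × 1.8 = -18.36°C → T = 14.54°C
T_parcel − T_env = 15.26 − 14.54 = +0.72°C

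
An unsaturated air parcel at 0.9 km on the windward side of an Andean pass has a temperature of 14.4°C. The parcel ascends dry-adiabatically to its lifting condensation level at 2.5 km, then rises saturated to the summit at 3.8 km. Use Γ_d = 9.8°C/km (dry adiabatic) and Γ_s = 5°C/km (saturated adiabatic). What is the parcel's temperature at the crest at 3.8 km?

From 900 m to 2500 m (dry): cools by 9.8 × 1.6 = 15.68°C, giving -1.28°C.
From 2500 m to 3800 m (saturated): cools by 5 × 1.3 = 6.5°C, giving -7.78°C.

-7.78°C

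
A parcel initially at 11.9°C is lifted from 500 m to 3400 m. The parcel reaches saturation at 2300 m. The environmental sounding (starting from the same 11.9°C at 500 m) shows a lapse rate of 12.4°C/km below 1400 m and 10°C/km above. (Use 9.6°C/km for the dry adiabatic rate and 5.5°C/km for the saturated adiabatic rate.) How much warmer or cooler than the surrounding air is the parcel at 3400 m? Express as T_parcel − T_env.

+7.83°C (parcel warmer than environment)

Parcel:
  Dry to 2300 m: -9.6 × 1.8 km = -17.28°C, so T = -5.38°C.
  Saturated to 3400 m: -5.5 × 1.1 km = -6.05°C, so T = -11.43°C.
Environment:
  Environment, lower layer to 1400 m: -12.4 × 0.9 km = -11.16°C, so T = 0.74°C.
  Environment, upper layer to 3400 m: -10 × 2 km = -20°C, so T = -19.26°C.
T_parcel − T_env = -11.43 − (-19.26) = +7.83°C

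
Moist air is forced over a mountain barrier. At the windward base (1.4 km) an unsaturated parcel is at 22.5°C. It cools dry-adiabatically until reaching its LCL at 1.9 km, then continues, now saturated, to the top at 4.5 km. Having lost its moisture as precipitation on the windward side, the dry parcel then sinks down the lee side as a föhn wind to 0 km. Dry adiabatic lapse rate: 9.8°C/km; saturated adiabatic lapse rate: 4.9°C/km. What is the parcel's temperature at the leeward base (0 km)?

1400 → 1900 m (dry, 9.8°C/km): ΔT = -9.8 × 0.5 = -4.9°C → T = 17.6°C
1900 → 4500 m (saturated, 4.9°C/km): ΔT = -4.9 × 2.6 = -12.74°C → T = 4.86°C
4500 → 0 m (dry descent, 9.8°C/km): ΔT = +9.8 × 4.5 = +44.1°C → T = 48.96°C

48.96°C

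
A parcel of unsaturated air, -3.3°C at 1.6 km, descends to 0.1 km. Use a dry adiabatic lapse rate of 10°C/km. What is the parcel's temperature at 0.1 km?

11.7°C

From 1600 m to 100 m (dry adiabatic): warms by 10 × 1.5 = 15°C, giving 11.7°C.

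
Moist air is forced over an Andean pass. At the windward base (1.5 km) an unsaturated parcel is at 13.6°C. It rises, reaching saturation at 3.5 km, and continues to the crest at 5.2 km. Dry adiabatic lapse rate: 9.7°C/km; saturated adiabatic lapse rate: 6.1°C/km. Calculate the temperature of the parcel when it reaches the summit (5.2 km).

-16.17°C

Dry to 3500 m: -9.7 × 2 km = -19.4°C, so T = -5.8°C.
Saturated to 5200 m: -6.1 × 1.7 km = -10.37°C, so T = -16.17°C.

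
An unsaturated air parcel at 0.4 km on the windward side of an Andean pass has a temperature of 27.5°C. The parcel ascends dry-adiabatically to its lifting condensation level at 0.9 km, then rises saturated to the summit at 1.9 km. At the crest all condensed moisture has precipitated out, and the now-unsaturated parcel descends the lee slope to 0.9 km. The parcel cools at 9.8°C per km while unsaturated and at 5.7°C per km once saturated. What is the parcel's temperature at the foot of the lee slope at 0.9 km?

Dry to 900 m: -9.8 × 0.5 km = -4.9°C, so T = 22.6°C.
Saturated to 1900 m: -5.7 × 1 km = -5.7°C, so T = 16.9°C.
Dry descent to 900 m: +9.8 × 1 km = +9.8°C, so T = 26.7°C.

26.7°C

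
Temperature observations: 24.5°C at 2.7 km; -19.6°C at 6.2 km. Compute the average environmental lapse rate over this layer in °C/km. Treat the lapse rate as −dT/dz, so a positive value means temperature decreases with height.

12.6°C/km

Γ = −ΔT/Δz = (24.5 − (-19.6)) / (6200 − 2700) m
  = 44.1°C / 3.5 km = 12.6°C/km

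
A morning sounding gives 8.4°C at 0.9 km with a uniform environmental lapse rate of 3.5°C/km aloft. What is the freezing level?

3.3 km

Height above start = (8.4 − 0) / 3.5 = 2.4 km
Altitude = 900 m + 2400 m = 3300 m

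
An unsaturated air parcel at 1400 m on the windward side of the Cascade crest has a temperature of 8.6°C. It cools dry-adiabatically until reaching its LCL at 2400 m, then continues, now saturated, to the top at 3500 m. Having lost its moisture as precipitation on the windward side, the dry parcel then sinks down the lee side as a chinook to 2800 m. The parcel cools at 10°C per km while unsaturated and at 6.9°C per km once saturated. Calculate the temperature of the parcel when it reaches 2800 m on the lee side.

1400–2400 m, dry: Δz = 1 km ⇒ ΔT = -10°C; T = -1.4°C
2400–3500 m, saturated: Δz = 1.1 km ⇒ ΔT = -7.59°C; T = -8.99°C
3500–2800 m, dry descent: Δz = 0.7 km ⇒ ΔT = +7°C; T = -1.99°C

-1.99°C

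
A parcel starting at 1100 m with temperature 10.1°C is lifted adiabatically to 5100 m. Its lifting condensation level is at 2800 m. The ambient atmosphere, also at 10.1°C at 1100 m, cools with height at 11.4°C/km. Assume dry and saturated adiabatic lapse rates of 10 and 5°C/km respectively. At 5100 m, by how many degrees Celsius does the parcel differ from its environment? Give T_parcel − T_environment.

Parcel:
  1100–2800 m, dry: Δz = 1.7 km ⇒ ΔT = -17°C; T = -6.9°C
  2800–5100 m, saturated: Δz = 2.3 km ⇒ ΔT = -11.5°C; T = -18.4°C
Environment:
  1100–5100 m, environment: Δz = 4 km ⇒ ΔT = -45.6°C; T = -35.5°C
T_parcel − T_env = -18.4 − (-35.5) = +17.1°C

+17.1°C (parcel warmer than environment)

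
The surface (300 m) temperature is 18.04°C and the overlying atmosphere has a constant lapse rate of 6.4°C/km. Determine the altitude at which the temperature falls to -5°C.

Height above start = (18.04 − (-5)) / 6.4 = 3.6 km
Altitude = 300 m + 3600 m = 3900 m

3900 m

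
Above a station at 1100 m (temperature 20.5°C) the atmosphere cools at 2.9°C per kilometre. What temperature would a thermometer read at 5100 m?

1100–5100 m, environmental: Δz = 4 km ⇒ ΔT = -11.6°C; T = 8.9°C

8.9°C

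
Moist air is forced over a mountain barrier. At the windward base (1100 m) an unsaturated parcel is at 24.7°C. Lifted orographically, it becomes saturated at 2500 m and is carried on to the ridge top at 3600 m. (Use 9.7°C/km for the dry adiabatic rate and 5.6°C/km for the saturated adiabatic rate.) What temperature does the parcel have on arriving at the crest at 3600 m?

1100–2500 m, dry: Δz = 1.4 km ⇒ ΔT = -13.58°C; T = 11.12°C
2500–3600 m, saturated: Δz = 1.1 km ⇒ ΔT = -6.16°C; T = 4.96°C

4.96°C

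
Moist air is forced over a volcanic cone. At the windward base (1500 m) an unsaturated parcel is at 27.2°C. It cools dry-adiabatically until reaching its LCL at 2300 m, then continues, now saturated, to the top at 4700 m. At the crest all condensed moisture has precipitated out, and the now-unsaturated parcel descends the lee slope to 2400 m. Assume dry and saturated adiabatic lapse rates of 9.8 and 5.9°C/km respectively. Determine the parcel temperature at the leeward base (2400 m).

1500–2300 m, dry: Δz = 0.8 km ⇒ ΔT = -7.84°C; T = 19.36°C
2300–4700 m, saturated: Δz = 2.4 km ⇒ ΔT = -14.16°C; T = 5.2°C
4700–2400 m, dry descent: Δz = 2.3 km ⇒ ΔT = +22.54°C; T = 27.74°C

27.74°C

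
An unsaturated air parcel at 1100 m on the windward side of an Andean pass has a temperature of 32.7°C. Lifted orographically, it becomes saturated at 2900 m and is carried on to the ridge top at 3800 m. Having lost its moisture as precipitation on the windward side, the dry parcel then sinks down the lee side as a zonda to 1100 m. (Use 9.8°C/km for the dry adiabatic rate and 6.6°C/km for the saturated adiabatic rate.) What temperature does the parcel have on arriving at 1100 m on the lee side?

35.58°C

From 1100 m to 2900 m (dry): cools by 9.8 × 1.8 = 17.64°C, giving 15.06°C.
From 2900 m to 3800 m (saturated): cools by 6.6 × 0.9 = 5.94°C, giving 9.12°C.
From 3800 m to 1100 m (dry descent): warms by 9.8 × 2.7 = 26.46°C, giving 35.58°C.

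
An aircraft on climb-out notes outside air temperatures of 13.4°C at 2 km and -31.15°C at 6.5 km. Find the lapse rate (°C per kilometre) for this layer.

Γ = −ΔT/Δz = (13.4 − (-31.15)) / (6500 − 2000) m
  = 44.55°C / 4.5 km = 9.9°C/km

9.9°C/km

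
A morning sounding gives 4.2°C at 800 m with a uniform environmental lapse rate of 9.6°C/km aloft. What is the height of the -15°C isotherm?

Height above start = (4.2 − (-15)) / 9.6 = 2 km
Altitude = 800 m + 2000 m = 2800 m

2800 m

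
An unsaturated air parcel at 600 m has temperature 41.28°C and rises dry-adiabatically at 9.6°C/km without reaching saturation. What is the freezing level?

4900 m

Height above start = (41.28 − 0) / 9.6 = 4.3 km
Altitude = 600 m + 4300 m = 4900 m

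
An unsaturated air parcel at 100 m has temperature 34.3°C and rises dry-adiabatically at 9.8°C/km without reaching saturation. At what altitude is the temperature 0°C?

3600 m

Height above start = (34.3 − 0) / 9.8 = 3.5 km
Altitude = 100 m + 3500 m = 3600 m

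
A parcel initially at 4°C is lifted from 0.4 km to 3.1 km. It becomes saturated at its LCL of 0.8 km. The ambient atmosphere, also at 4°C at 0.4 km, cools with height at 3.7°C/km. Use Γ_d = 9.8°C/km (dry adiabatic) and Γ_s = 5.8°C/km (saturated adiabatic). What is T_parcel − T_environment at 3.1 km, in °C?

Parcel:
  From 400 m to 800 m (dry): cools by 9.8 × 0.4 = 3.92°C, giving 0.08°C.
  From 800 m to 3100 m (saturated): cools by 5.8 × 2.3 = 13.34°C, giving -13.26°C.
Environment:
  From 400 m to 3100 m (environment): cools by 3.7 × 2.7 = 9.99°C, giving -5.99°C.
T_parcel − T_env = -13.26 − (-5.99) = -7.27°C

-7.27°C (parcel cooler than environment)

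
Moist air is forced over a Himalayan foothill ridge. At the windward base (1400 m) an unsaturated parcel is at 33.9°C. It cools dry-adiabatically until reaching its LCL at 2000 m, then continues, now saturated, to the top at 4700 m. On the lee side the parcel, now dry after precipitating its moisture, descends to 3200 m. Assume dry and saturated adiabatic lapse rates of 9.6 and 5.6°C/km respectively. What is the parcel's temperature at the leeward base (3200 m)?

27.42°C

1400–2000 m, dry: Δz = 0.6 km ⇒ ΔT = -5.76°C; T = 28.14°C
2000–4700 m, saturated: Δz = 2.7 km ⇒ ΔT = -15.12°C; T = 13.02°C
4700–3200 m, dry descent: Δz = 1.5 km ⇒ ΔT = +14.4°C; T = 27.42°C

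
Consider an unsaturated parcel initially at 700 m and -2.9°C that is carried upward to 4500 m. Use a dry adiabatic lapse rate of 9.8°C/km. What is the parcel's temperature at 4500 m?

-40.14°C

Dry adiabatic to 4500 m: -9.8 × 3.8 km = -37.24°C, so T = -40.14°C.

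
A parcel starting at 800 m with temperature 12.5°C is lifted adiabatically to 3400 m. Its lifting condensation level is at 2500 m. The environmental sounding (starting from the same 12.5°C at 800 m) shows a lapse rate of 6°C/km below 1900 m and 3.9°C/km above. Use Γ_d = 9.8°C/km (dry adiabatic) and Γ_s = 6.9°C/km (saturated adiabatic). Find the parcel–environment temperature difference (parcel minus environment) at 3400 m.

Parcel:
  800–2500 m, dry: Δz = 1.7 km ⇒ ΔT = -16.66°C; T = -4.16°C
  2500–3400 m, saturated: Δz = 0.9 km ⇒ ΔT = -6.21°C; T = -10.37°C
Environment:
  800–1900 m, environment, lower layer: Δz = 1.1 km ⇒ ΔT = -6.6°C; T = 5.9°C
  1900–3400 m, environment, upper layer: Δz = 1.5 km ⇒ ΔT = -5.85°C; T = 0.05°C
T_parcel − T_env = -10.37 − 0.05 = -10.42°C

-10.42°C (parcel cooler than environment)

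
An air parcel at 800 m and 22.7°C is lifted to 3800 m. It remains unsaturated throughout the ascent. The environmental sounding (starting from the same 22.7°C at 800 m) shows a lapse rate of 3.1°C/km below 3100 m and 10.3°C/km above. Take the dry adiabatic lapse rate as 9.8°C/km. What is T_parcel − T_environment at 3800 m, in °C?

Parcel:
  800–3800 m, dry: Δz = 3 km ⇒ ΔT = -29.4°C; T = -6.7°C
Environment:
  800–3100 m, environment, lower layer: Δz = 2.3 km ⇒ ΔT = -7.13°C; T = 15.57°C
  3100–3800 m, environment, upper layer: Δz = 0.7 km ⇒ ΔT = -7.21°C; T = 8.36°C
T_parcel − T_env = -6.7 − 8.36 = -15.06°C

-15.06°C (parcel cooler than environment)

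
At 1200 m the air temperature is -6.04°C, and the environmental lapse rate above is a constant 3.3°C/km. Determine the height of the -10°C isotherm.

2400 m

Height above start = (-6.04 − (-10)) / 3.3 = 1.2 km
Altitude = 1200 m + 1200 m = 2400 m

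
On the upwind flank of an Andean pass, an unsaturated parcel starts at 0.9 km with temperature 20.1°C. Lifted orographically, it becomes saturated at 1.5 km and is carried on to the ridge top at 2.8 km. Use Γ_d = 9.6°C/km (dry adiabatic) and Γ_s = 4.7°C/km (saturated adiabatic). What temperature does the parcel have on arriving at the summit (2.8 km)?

8.23°C

Dry to 1500 m: -9.6 × 0.6 km = -5.76°C, so T = 14.34°C.
Saturated to 2800 m: -4.7 × 1.3 km = -6.11°C, so T = 8.23°C.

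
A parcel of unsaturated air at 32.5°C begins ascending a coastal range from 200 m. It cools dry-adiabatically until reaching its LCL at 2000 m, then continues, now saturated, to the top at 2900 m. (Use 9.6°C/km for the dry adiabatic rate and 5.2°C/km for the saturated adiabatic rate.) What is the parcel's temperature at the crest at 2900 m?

10.54°C

Dry to 2000 m: -9.6 × 1.8 km = -17.28°C, so T = 15.22°C.
Saturated to 2900 m: -5.2 × 0.9 km = -4.68°C, so T = 10.54°C.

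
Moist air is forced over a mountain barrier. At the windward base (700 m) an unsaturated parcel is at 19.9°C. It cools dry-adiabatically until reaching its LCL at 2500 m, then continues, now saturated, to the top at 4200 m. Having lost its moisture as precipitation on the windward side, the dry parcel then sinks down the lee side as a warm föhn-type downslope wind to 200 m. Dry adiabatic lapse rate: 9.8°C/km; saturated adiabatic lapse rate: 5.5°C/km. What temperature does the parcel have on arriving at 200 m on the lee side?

32.11°C

Dry to 2500 m: -9.8 × 1.8 km = -17.64°C, so T = 2.26°C.
Saturated to 4200 m: -5.5 × 1.7 km = -9.35°C, so T = -7.09°C.
Dry descent to 200 m: +9.8 × 4 km = +39.2°C, so T = 32.11°C.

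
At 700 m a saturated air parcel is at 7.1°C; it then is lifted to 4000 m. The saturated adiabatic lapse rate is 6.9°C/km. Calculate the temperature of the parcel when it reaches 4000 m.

From 700 m to 4000 m (saturated adiabatic): cools by 6.9 × 3.3 = 22.77°C, giving -15.67°C.

-15.67°C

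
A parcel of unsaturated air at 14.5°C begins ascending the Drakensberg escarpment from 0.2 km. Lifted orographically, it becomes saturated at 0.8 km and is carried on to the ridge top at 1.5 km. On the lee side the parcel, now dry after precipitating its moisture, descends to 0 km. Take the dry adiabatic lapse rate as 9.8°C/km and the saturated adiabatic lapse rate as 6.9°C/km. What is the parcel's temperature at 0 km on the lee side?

Dry to 800 m: -9.8 × 0.6 km = -5.88°C, so T = 8.62°C.
Saturated to 1500 m: -6.9 × 0.7 km = -4.83°C, so T = 3.79°C.
Dry descent to 0 m: +9.8 × 1.5 km = +14.7°C, so T = 18.49°C.

18.49°C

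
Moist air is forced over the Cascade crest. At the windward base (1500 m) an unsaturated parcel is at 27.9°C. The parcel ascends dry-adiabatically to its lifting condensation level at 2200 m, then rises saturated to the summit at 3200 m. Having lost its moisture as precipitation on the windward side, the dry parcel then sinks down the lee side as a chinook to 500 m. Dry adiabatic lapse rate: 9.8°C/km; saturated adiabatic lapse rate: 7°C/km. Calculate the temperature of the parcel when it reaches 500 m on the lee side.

From 1500 m to 2200 m (dry): cools by 9.8 × 0.7 = 6.86°C, giving 21.04°C.
From 2200 m to 3200 m (saturated): cools by 7 × 1 = 7°C, giving 14.04°C.
From 3200 m to 500 m (dry descent): warms by 9.8 × 2.7 = 26.46°C, giving 40.5°C.

40.5°C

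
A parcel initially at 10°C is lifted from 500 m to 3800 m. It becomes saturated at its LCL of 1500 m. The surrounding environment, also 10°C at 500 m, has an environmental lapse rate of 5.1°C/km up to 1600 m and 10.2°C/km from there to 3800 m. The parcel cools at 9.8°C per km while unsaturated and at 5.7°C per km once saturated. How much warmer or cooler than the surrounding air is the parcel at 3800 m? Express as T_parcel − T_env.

Parcel:
  From 500 m to 1500 m (dry): cools by 9.8 × 1 = 9.8°C, giving 0.2°C.
  From 1500 m to 3800 m (saturated): cools by 5.7 × 2.3 = 13.11°C, giving -12.91°C.
Environment:
  From 500 m to 1600 m (environment, lower layer): cools by 5.1 × 1.1 = 5.61°C, giving 4.39°C.
  From 1600 m to 3800 m (environment, upper layer): cools by 10.2 × 2.2 = 22.44°C, giving -18.05°C.
T_parcel − T_env = -12.91 − (-18.05) = +5.14°C

+5.14°C (parcel warmer than environment)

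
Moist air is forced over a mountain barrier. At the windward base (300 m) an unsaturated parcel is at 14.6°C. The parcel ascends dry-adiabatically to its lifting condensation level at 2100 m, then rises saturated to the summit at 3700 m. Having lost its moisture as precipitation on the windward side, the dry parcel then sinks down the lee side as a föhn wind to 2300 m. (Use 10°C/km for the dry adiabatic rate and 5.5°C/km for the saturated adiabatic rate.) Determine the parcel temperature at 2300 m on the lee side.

300–2100 m, dry: Δz = 1.8 km ⇒ ΔT = -18°C; T = -3.4°C
2100–3700 m, saturated: Δz = 1.6 km ⇒ ΔT = -8.8°C; T = -12.2°C
3700–2300 m, dry descent: Δz = 1.4 km ⇒ ΔT = +14°C; T = 1.8°C

1.8°C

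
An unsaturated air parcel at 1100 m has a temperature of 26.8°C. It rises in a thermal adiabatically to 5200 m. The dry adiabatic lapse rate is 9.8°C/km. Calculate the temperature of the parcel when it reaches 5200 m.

-13.38°C

From 1100 m to 5200 m (dry adiabatic): cools by 9.8 × 4.1 = 40.18°C, giving -13.38°C.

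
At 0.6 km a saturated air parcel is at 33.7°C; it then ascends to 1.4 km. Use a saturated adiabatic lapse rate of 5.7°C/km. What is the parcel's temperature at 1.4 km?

29.14°C

From 600 m to 1400 m (saturated adiabatic): cools by 5.7 × 0.8 = 4.56°C, giving 29.14°C.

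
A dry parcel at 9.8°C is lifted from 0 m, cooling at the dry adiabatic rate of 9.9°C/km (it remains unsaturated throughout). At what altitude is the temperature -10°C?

2000 m

Height above start = (9.8 − (-10)) / 9.9 = 2 km
Altitude = 0 m + 2000 m = 2000 m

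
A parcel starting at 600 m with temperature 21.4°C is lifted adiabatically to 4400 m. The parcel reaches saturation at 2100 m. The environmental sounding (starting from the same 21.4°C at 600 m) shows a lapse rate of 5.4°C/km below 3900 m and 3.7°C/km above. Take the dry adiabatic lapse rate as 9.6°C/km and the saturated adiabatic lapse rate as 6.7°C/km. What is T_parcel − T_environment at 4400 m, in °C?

-10.14°C (parcel cooler than environment)

Parcel:
  Dry to 2100 m: -9.6 × 1.5 km = -14.4°C, so T = 7°C.
  Saturated to 4400 m: -6.7 × 2.3 km = -15.41°C, so T = -8.41°C.
Environment:
  Environment, lower layer to 3900 m: -5.4 × 3.3 km = -17.82°C, so T = 3.58°C.
  Environment, upper layer to 4400 m: -3.7 × 0.5 km = -1.85°C, so T = 1.73°C.
T_parcel − T_env = -8.41 − 1.73 = -10.14°C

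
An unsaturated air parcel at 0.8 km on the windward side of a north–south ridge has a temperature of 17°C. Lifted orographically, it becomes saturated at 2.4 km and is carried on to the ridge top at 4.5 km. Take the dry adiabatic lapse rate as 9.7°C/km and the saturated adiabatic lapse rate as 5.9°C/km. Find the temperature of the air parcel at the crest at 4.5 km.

-10.91°C

From 800 m to 2400 m (dry): cools by 9.7 × 1.6 = 15.52°C, giving 1.48°C.
From 2400 m to 4500 m (saturated): cools by 5.9 × 2.1 = 12.39°C, giving -10.91°C.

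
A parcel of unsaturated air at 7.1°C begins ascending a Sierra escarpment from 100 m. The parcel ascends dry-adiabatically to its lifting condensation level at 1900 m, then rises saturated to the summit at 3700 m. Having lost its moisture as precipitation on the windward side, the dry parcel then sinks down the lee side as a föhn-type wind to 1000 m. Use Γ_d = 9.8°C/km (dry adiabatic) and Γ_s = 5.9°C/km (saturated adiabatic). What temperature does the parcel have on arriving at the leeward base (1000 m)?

100–1900 m, dry: Δz = 1.8 km ⇒ ΔT = -17.64°C; T = -10.54°C
1900–3700 m, saturated: Δz = 1.8 km ⇒ ΔT = -10.62°C; T = -21.16°C
3700–1000 m, dry descent: Δz = 2.7 km ⇒ ΔT = +26.46°C; T = 5.3°C

5.3°C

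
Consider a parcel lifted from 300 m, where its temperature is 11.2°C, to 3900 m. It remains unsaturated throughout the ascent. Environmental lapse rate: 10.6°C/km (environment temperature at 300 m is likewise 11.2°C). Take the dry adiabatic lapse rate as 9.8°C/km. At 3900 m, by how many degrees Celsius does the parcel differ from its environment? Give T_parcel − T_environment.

+2.88°C (parcel warmer than environment)

Parcel:
  300 → 3900 m (dry, 9.8°C/km): ΔT = -9.8 × 3.6 = -35.28°C → T = -24.08°C
Environment:
  300 → 3900 m (environment, 10.6°C/km): ΔT = -10.6 × 3.6 = -38.16°C → T = -26.96°C
T_parcel − T_env = -24.08 − (-26.96) = +2.88°C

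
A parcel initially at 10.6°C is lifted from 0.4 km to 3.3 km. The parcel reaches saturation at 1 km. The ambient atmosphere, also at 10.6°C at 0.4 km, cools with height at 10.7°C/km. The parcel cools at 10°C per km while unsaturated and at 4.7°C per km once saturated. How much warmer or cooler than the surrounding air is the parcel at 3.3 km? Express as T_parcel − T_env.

Parcel:
  From 400 m to 1000 m (dry): cools by 10 × 0.6 = 6°C, giving 4.6°C.
  From 1000 m to 3300 m (saturated): cools by 4.7 × 2.3 = 10.81°C, giving -6.21°C.
Environment:
  From 400 m to 3300 m (environment): cools by 10.7 × 2.9 = 31.03°C, giving -20.43°C.
T_parcel − T_env = -6.21 − (-20.43) = +14.22°C

+14.22°C (parcel warmer than environment)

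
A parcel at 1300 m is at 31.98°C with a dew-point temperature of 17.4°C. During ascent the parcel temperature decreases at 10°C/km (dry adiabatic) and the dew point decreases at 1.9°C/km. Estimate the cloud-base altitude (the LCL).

3100 m

T and T_d converge at 10 − 1.9 = 8.1°C per km
Height above start = (31.98 − 17.4) / 8.1 = 1.8 km
LCL altitude = 1300 m + 1800 m = 3100 m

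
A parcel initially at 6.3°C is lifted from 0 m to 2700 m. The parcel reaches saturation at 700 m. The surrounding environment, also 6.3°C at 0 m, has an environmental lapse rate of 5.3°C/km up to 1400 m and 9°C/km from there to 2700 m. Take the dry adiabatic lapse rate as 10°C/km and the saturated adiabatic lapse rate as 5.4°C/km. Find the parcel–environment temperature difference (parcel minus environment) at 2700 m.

+1.32°C (parcel warmer than environment)

Parcel:
  0 → 700 m (dry, 10°C/km): ΔT = -10 × 0.7 = -7°C → T = -0.7°C
  700 → 2700 m (saturated, 5.4°C/km): ΔT = -5.4 × 2 = -10.8°C → T = -11.5°C
Environment:
  0 → 1400 m (environment, lower layer, 5.3°C/km): ΔT = -5.3 × 1.4 = -7.42°C → T = -1.12°C
  1400 → 2700 m (environment, upper layer, 9°C/km): ΔT = -9 × 1.3 = -11.7°C → T = -12.82°C
T_parcel − T_env = -11.5 − (-12.82) = +1.32°C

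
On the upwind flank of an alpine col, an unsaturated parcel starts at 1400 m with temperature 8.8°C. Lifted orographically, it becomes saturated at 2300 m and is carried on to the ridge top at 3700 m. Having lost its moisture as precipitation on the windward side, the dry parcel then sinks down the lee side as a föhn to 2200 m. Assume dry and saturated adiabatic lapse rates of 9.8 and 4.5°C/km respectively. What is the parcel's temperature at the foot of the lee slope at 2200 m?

8.38°C

1400 → 2300 m (dry, 9.8°C/km): ΔT = -9.8 × 0.9 = -8.82°C → T = -0.02°C
2300 → 3700 m (saturated, 4.5°C/km): ΔT = -4.5 × 1.4 = -6.3°C → T = -6.32°C
3700 → 2200 m (dry descent, 9.8°C/km): ΔT = +9.8 × 1.5 = +14.7°C → T = 8.38°C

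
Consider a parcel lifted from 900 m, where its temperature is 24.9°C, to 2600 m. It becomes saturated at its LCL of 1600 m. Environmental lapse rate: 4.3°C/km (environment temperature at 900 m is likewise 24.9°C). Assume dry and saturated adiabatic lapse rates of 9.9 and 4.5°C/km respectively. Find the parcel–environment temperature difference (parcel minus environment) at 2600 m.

Parcel:
  From 900 m to 1600 m (dry): cools by 9.9 × 0.7 = 6.93°C, giving 17.97°C.
  From 1600 m to 2600 m (saturated): cools by 4.5 × 1 = 4.5°C, giving 13.47°C.
Environment:
  From 900 m to 2600 m (environment): cools by 4.3 × 1.7 = 7.31°C, giving 17.59°C.
T_parcel − T_env = 13.47 − 17.59 = -4.12°C

-4.12°C (parcel cooler than environment)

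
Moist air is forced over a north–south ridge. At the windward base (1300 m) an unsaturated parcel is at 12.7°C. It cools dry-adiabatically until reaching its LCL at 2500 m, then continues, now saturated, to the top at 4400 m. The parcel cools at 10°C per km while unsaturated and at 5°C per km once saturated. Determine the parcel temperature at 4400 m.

From 1300 m to 2500 m (dry): cools by 10 × 1.2 = 12°C, giving 0.7°C.
From 2500 m to 4400 m (saturated): cools by 5 × 1.9 = 9.5°C, giving -8.8°C.

-8.8°C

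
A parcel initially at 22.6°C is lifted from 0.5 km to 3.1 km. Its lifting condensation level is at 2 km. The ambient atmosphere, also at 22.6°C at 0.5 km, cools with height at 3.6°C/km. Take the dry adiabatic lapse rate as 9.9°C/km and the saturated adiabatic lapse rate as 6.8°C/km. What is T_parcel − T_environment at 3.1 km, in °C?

-12.97°C (parcel cooler than environment)

Parcel:
  Dry to 2000 m: -9.9 × 1.5 km = -14.85°C, so T = 7.75°C.
  Saturated to 3100 m: -6.8 × 1.1 km = -7.48°C, so T = 0.27°C.
Environment:
  Environment to 3100 m: -3.6 × 2.6 km = -9.36°C, so T = 13.24°C.
T_parcel − T_env = 0.27 − 13.24 = -12.97°C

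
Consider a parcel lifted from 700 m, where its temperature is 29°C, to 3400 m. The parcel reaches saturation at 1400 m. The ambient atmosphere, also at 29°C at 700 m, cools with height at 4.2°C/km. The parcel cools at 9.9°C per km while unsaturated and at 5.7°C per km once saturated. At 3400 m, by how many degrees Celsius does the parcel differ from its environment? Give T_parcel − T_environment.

Parcel:
  700 → 1400 m (dry, 9.9°C/km): ΔT = -9.9 × 0.7 = -6.93°C → T = 22.07°C
  1400 → 3400 m (saturated, 5.7°C/km): ΔT = -5.7 × 2 = -11.4°C → T = 10.67°C
Environment:
  700 → 3400 m (environment, 4.2°C/km): ΔT = -4.2 × 2.7 = -11.34°C → T = 17.66°C
T_parcel − T_env = 10.67 − 17.66 = -6.99°C

-6.99°C (parcel cooler than environment)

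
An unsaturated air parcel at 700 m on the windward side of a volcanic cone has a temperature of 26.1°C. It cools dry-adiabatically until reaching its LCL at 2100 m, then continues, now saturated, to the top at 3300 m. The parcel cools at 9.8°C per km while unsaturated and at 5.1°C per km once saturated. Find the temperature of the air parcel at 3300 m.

6.26°C

700 → 2100 m (dry, 9.8°C/km): ΔT = -9.8 × 1.4 = -13.72°C → T = 12.38°C
2100 → 3300 m (saturated, 5.1°C/km): ΔT = -5.1 × 1.2 = -6.12°C → T = 6.26°C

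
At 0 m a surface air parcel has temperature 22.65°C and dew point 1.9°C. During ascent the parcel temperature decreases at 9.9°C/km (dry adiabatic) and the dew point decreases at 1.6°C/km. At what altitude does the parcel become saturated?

2500 m

T and T_d converge at 9.9 − 1.6 = 8.3°C per km
Height above start = (22.65 − 1.9) / 8.3 = 2.5 km
LCL altitude = 0 m + 2500 m = 2500 m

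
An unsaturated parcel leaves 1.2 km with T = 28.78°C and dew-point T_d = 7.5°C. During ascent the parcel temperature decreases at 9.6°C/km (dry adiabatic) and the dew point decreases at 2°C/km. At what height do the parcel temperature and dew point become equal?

T and T_d converge at 9.6 − 2 = 7.6°C per km
Height above start = (28.78 − 7.5) / 7.6 = 2.8 km
LCL altitude = 1200 m + 2800 m = 4000 m

4 km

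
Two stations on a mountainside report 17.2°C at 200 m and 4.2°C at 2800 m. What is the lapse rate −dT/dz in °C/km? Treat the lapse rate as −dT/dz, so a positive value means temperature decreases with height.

Γ = −ΔT/Δz = (17.2 − 4.2) / (2800 − 200) m
  = 13°C / 2.6 km = 5°C/km

5°C/km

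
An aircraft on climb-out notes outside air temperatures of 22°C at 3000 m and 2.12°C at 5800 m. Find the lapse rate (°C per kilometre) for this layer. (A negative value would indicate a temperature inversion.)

Γ = −ΔT/Δz = (22 − 2.12) / (5800 − 3000) m
  = 19.88°C / 2.8 km = 7.1°C/km

7.1°C/km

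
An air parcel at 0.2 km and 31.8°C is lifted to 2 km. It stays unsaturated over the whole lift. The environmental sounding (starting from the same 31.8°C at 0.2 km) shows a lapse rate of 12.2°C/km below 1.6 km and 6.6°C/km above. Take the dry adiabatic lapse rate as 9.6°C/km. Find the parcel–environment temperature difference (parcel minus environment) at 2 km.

+2.44°C (parcel warmer than environment)

Parcel:
  From 200 m to 2000 m (dry): cools by 9.6 × 1.8 = 17.28°C, giving 14.52°C.
Environment:
  From 200 m to 1600 m (environment, lower layer): cools by 12.2 × 1.4 = 17.08°C, giving 14.72°C.
  From 1600 m to 2000 m (environment, upper layer): cools by 6.6 × 0.4 = 2.64°C, giving 12.08°C.
T_parcel − T_env = 14.52 − 12.08 = +2.44°C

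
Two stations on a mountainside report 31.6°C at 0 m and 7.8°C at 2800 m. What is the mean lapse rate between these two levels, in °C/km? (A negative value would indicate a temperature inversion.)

8.5°C/km

Γ = −ΔT/Δz = (31.6 − 7.8) / (2800 − 0) m
  = 23.8°C / 2.8 km = 8.5°C/km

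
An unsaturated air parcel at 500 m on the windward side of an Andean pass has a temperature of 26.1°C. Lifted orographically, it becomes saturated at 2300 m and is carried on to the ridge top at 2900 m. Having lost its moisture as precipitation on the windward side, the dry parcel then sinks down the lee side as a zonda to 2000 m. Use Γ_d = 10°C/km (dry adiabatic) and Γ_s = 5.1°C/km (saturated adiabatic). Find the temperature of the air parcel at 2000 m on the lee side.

From 500 m to 2300 m (dry): cools by 10 × 1.8 = 18°C, giving 8.1°C.
From 2300 m to 2900 m (saturated): cools by 5.1 × 0.6 = 3.06°C, giving 5.04°C.
From 2900 m to 2000 m (dry descent): warms by 10 × 0.9 = 9°C, giving 14.04°C.

14.04°C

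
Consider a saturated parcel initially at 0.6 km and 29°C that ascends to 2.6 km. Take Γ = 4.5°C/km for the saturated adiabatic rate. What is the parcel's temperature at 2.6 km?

20°C

Saturated adiabatic to 2600 m: -4.5 × 2 km = -9°C, so T = 20°C.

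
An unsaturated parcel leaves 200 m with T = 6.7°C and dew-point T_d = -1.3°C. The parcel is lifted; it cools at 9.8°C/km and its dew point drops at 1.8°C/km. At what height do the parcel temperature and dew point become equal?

1200 m

T and T_d converge at 9.8 − 1.8 = 8°C per km
Height above start = (6.7 − (-1.3)) / 8 = 1 km
LCL altitude = 200 m + 1000 m = 1200 m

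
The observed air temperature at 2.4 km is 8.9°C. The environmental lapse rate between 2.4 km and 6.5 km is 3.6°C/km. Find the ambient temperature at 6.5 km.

-5.86°C

Environmental to 6500 m: -3.6 × 4.1 km = -14.76°C, so T = -5.86°C.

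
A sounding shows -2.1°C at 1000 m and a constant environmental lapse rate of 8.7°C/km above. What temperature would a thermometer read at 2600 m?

Environmental to 2600 m: -8.7 × 1.6 km = -13.92°C, so T = -16.02°C.

-16.02°C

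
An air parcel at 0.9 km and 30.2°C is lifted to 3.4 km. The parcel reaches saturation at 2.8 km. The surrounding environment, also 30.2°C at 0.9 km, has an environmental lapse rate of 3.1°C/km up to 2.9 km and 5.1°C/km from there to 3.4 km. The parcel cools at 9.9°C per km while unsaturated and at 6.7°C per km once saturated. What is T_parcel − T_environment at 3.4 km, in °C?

-14.08°C (parcel cooler than environment)

Parcel:
  900 → 2800 m (dry, 9.9°C/km): ΔT = -9.9 × 1.9 = -18.81°C → T = 11.39°C
  2800 → 3400 m (saturated, 6.7°C/km): ΔT = -6.7 × 0.6 = -4.02°C → T = 7.37°C
Environment:
  900 → 2900 m (environment, lower layer, 3.1°C/km): ΔT = -3.1 × 2 = -6.2°C → T = 24°C
  2900 → 3400 m (environment, upper layer, 5.1°C/km): ΔT = -5.1 × 0.5 = -2.55°C → T = 21.45°C
T_parcel − T_env = 7.37 − 21.45 = -14.08°C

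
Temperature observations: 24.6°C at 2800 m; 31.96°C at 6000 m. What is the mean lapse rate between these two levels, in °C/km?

Γ = −ΔT/Δz = (24.6 − 31.96) / (6000 − 2800) m
  = -7.36°C / 3.2 km = -2.3°C/km

-2.3°C/km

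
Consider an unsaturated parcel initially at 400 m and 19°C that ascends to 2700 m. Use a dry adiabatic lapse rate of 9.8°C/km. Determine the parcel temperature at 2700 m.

-3.54°C

From 400 m to 2700 m (dry adiabatic): cools by 9.8 × 2.3 = 22.54°C, giving -3.54°C.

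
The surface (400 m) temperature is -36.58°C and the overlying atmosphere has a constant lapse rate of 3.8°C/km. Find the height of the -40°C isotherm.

Height above start = (-36.58 − (-40)) / 3.8 = 0.9 km
Altitude = 400 m + 900 m = 1300 m

1300 m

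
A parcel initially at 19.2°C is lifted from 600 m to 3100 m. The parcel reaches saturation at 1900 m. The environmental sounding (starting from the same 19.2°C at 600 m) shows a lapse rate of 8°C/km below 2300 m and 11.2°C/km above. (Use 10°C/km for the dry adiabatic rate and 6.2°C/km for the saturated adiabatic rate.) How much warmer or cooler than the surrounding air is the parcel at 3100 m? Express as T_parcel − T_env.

+2.12°C (parcel warmer than environment)

Parcel:
  600 → 1900 m (dry, 10°C/km): ΔT = -10 × 1.3 = -13°C → T = 6.2°C
  1900 → 3100 m (saturated, 6.2°C/km): ΔT = -6.2 × 1.2 = -7.44°C → T = -1.24°C
Environment:
  600 → 2300 m (environment, lower layer, 8°C/km): ΔT = -8 × 1.7 = -13.6°C → T = 5.6°C
  2300 → 3100 m (environment, upper layer, 11.2°C/km): ΔT = -11.2 × 0.8 = -8.96°C → T = -3.36°C
T_parcel − T_env = -1.24 − (-3.36) = +2.12°C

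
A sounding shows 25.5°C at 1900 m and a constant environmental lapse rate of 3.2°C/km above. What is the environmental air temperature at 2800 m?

22.62°C

Environmental to 2800 m: -3.2 × 0.9 km = -2.88°C, so T = 22.62°C.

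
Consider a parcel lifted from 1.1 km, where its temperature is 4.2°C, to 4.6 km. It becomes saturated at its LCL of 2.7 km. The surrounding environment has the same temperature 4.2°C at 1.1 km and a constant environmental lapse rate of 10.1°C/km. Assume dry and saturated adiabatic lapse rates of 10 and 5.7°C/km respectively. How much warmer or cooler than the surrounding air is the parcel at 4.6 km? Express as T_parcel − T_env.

Parcel:
  1100 → 2700 m (dry, 10°C/km): ΔT = -10 × 1.6 = -16°C → T = -11.8°C
  2700 → 4600 m (saturated, 5.7°C/km): ΔT = -5.7 × 1.9 = -10.83°C → T = -22.63°C
Environment:
  1100 → 4600 m (environment, 10.1°C/km): ΔT = -10.1 × 3.5 = -35.35°C → T = -31.15°C
T_parcel − T_env = -22.63 − (-31.15) = +8.52°C

+8.52°C (parcel warmer than environment)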